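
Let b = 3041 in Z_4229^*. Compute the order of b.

4228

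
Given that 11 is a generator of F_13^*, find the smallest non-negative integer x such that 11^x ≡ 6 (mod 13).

Successive powers of 11 modulo 13:
  11^0=1  11^1=11  11^2=4  11^3=5  11^4=3  11^5=7
  11^6=12  11^7=2  11^8=9  11^9=8  11^10=10  11^11=6
So 11^11 ≡ 6 (mod 13), giving x = 11.

11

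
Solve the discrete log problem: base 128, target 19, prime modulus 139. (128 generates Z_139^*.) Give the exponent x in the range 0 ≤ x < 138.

127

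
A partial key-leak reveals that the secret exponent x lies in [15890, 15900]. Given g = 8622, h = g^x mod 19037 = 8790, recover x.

15894

Compute 8622^15890 mod 19037 = 9008, then multiply by 8622 repeatedly:
  8622^15890=9008  8622^15891=15053  8622^15892=11737  8622^15893=14759  8622^15894=8790
Found 8790 at exponent 15894.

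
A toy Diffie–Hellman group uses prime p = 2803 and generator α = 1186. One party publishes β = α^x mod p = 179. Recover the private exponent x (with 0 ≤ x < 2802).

68

Baby-step giant-step with m = ceil(sqrt(2802)) = 53.
Baby table (1186^j mod 2803 for j=0..52):
  0:1  1:1186  2:2293  3:588  4:2224  5:41  6:975  7:1514
  8:1684  9:1488  10:1681  11:733  12:408  13:1772  14:2145  15:1649
  16:2023  17:2713  18:2577  19:1052  20:337  21:1656  22:1916  23:1946
  24:1087  25:2605  26:624  27:72  28:1302  29:2522  30:291  31:357
  32:149  33:125  34:2494  35:719  36:622  37:503  38:2322  39:1346
  40:1449  41:275  42:1002  43:2703  44:1929  45:546  46:63  47:1840
  48:1506  49:605  50:2765  51:2583  52:2562
Giant step factor: 1186^(-53) ≡ 1857 (mod 2803).
Scan 179·1857^i mod 2803 for i = 0, 1, …:
  i=0: 179   i=1: 1649
Match at i=1, j=15: x = 1·53 + 15 = 68.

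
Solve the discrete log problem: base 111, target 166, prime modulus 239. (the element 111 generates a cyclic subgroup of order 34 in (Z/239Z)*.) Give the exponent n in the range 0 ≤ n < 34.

Successive powers of 111 modulo 239:
  111^0=1  111^1=111  111^2=132  111^3=73  111^4=216  111^5=76
  111^6=71  111^7=233  111^8=51  111^9=164  111^10=40  111^11=138
  111^12=22  111^13=52  111^14=36  111^15=172  111^16=211  111^17=238
  111^18=128  111^19=107  111^20=166
So 111^20 ≡ 166 (mod 239), giving n = 20.

20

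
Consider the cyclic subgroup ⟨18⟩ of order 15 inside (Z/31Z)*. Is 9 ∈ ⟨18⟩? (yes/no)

⟨18⟩ has order 15; its elements mod 31 are {1, 2, 4, 5, 7, 8, 9, 10, 14, 16, 18, 19, 20, 25, 28}.
9 is in this set.

yes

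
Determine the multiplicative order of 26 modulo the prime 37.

3

The order of 26 must divide p − 1 = 36 = 2^2 · 3^2.
Divisors: 1, 2, 3, 4, 6, 9, 12, 18, 36.
Check each in increasing order: 26^1 ≡ 26;  26^2 ≡ 10;  26^3 ≡ 1.
Smallest exponent giving 1 is 3.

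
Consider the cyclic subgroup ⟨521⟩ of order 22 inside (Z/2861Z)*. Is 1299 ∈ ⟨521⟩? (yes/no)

no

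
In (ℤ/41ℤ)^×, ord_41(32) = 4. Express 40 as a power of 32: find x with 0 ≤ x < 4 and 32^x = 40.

Successive powers of 32 modulo 41:
  32^0=1  32^1=32  32^2=40
So 32^2 ≡ 40 (mod 41), giving x = 2.

2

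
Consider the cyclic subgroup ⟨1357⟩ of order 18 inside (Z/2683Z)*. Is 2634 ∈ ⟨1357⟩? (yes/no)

no

2634 ∈ ⟨1357⟩ iff 2634^18 ≡ 1 (mod 2683), since |⟨1357⟩| = 18.
2634^18 mod 2683 = 178.
Since 178 ≠ 1, 2634 does not lie in the subgroup.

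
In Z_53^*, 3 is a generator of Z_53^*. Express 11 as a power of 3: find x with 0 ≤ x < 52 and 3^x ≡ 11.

Baby-step giant-step with m = ceil(sqrt(52)) = 8.
Baby table (3^j mod 53 for j=0..7):
  0:1  1:3  2:9  3:27  4:28  5:31  6:40  7:14
Giant step factor: 3^(-8) ≡ 24 (mod 53).
Scan 11·24^i mod 53 for i = 0, 1, …:
  i=0: 11   i=1: 52   i=2: 29   i=3: 7
  i=4: 9
Match at i=4, j=2: x = 4·8 + 2 = 34.

34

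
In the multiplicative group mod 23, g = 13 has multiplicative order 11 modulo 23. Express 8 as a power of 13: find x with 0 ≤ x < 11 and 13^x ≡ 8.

2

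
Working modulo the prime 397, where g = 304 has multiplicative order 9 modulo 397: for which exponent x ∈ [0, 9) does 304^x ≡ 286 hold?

8

Successive powers of 304 modulo 397:
  304^0=1  304^1=304  304^2=312  304^3=362  304^4=79  304^5=196
  304^6=34  304^7=14  304^8=286
So 304^8 ≡ 286 (mod 397), giving x = 8.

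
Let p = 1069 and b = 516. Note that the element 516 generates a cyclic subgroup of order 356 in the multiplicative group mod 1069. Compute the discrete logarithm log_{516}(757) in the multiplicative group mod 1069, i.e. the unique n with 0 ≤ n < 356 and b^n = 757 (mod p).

Baby-step giant-step with m = ceil(sqrt(356)) = 19.
Baby table (516^j mod 1069 for j=0..18):
  0:1  1:516  2:75  3:216  4:280  5:165  6:689  7:616
  8:363  9:233  10:500  11:371  12:85  13:31  14:1030  15:187
  16:282  17:128  18:839
Giant step factor: 516^(-19) ≡ 509 (mod 1069).
Scan 757·509^i mod 1069 for i = 0, 1, …:
  i=0: 757   i=1: 473   i=2: 232   i=3: 498
  i=4: 129   i=5: 452   i=6: 233
Match at i=6, j=9: n = 6·19 + 9 = 123.

123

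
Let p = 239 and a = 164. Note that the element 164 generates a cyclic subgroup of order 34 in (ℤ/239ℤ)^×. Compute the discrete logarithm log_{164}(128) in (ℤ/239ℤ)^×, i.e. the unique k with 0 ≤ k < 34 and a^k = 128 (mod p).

2

Successive powers of 164 modulo 239:
  164^0=1  164^1=164  164^2=128
So 164^2 ≡ 128 (mod 239), giving k = 2.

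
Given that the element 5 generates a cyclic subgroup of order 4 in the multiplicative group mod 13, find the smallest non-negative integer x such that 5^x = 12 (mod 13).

2

Successive powers of 5 modulo 13:
  5^0=1  5^1=5  5^2=12
So 5^2 ≡ 12 (mod 13), giving x = 2.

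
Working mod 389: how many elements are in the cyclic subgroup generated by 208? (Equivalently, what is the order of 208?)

97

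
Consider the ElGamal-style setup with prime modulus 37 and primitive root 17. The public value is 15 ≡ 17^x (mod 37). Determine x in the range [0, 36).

Successive powers of 17 modulo 37:
  17^0=1  17^1=17  17^2=30  17^3=29  17^4=12  17^5=19
  17^6=27  17^7=15
So 17^7 ≡ 15 (mod 37), giving x = 7.

7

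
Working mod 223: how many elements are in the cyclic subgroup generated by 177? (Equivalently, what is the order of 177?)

111

The order of 177 must divide p − 1 = 222 = 2 · 3 · 37.
Divisors: 1, 2, 3, 6, 37, 74, 111, 222.
Check each in increasing order: 177^1 ≡ 177;  177^2 ≡ 109;  177^3 ≡ 115;  177^6 ≡ 68;  177^37 ≡ 39;  177^74 ≡ 183;  177^111 ≡ 1.
Smallest exponent giving 1 is 111.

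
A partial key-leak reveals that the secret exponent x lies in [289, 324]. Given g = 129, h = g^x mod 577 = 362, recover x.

Compute 129^289 mod 577 = 448, then multiply by 129 repeatedly:
  129^289=448  129^290=92  129^291=328  129^292=191  129^293=405
  129^294=315  129^295=245  129^296=447  129^297=540  129^298=420
  129^299=519  129^300=19  129^301=143  129^302=560  129^303=115
  129^304=410  129^305=383  129^306=362
Found 362 at exponent 306.

306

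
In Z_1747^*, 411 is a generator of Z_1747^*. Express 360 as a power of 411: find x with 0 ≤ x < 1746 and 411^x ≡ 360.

Baby-step giant-step with m = ceil(sqrt(1746)) = 42.
Baby table (411^j mod 1747 for j=0..41):
  0:1  1:411  2:1209  3:751  4:1189  5:1266  6:1467  7:222
  8:398  9:1107  10:757  11:161  12:1532  13:732  14:368  15:1006
  16:1174  17:342  18:802  19:1186  20:33  21:1334  22:1463  23:325
  24:803  25:1597  26:1242  27:338  28:905  29:1591  30:523  31:72
  32:1640  33:1445  34:1662  35:5  36:308  37:804  38:261  39:704
  40:1089  41:347
Giant step factor: 411^(-42) ≡ 735 (mod 1747).
Scan 360·735^i mod 1747 for i = 0, 1, …:
  i=0: 360   i=1: 803
Match at i=1, j=24: x = 1·42 + 24 = 66.

66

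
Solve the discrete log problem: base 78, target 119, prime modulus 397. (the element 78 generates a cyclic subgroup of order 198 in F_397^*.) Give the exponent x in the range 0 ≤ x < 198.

Baby-step giant-step with m = ceil(sqrt(198)) = 15.
Baby table (78^j mod 397 for j=0..14):
  0:1  1:78  2:129  3:137  4:364  5:205  6:110  7:243
  8:295  9:381  10:340  11:318  12:190  13:131  14:293
Giant step factor: 78^(-15) ≡ 30 (mod 397).
Scan 119·30^i mod 397 for i = 0, 1, …:
  i=0: 119   i=1: 394   i=2: 307   i=3: 79
  i=4: 385   i=5: 37   i=6: 316   i=7: 349
  i=8: 148   i=9: 73   i=10: 205
Match at i=10, j=5: x = 10·15 + 5 = 155.

155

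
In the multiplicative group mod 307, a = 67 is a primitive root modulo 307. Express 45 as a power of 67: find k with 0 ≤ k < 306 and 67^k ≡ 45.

151

Baby-step giant-step with m = ceil(sqrt(306)) = 18.
Baby table (67^j mod 307 for j=0..17):
  0:1  1:67  2:191  3:210  4:255  5:200  6:199  7:132
  8:248  9:38  10:90  11:197  12:305  13:173  14:232  15:194
  16:104  17:214
Giant step factor: 67^(-18) ≡ 280 (mod 307).
Scan 45·280^i mod 307 for i = 0, 1, …:
  i=0: 45   i=1: 13   i=2: 263   i=3: 267
  i=4: 159   i=5: 5   i=6: 172   i=7: 268
  i=8: 132
Match at i=8, j=7: k = 8·18 + 7 = 151.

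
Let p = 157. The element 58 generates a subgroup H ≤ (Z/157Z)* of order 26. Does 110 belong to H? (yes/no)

no

110 ∈ ⟨58⟩ iff 110^26 ≡ 1 (mod 157), since |⟨58⟩| = 26.
110^26 mod 157 = 12.
Since 12 ≠ 1, 110 does not lie in the subgroup.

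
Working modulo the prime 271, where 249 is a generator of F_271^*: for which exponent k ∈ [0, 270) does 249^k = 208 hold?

Baby-step giant-step with m = ceil(sqrt(270)) = 17.
Baby table (249^j mod 271 for j=0..16):
  0:1  1:249  2:213  3:192  4:112  5:246  6:8  7:95
  8:78  9:181  10:83  11:71  12:64  13:218  14:82  15:93
  16:122
Giant step factor: 249^(-17) ≡ 73 (mod 271).
Scan 208·73^i mod 271 for i = 0, 1, …:
  i=0: 208   i=1: 8
Match at i=1, j=6: k = 1·17 + 6 = 23.

23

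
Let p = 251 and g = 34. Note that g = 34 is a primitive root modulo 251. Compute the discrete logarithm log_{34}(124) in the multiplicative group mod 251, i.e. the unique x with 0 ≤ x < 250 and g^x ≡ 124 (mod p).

Baby-step giant-step with m = ceil(sqrt(250)) = 16.
Baby table (34^j mod 251 for j=0..15):
  0:1  1:34  2:152  3:148  4:12  5:157  6:67  7:19
  8:144  9:127  10:51  11:228  12:222  13:18  14:110  15:226
Giant step factor: 34^(-16) ≡ 207 (mod 251).
Scan 124·207^i mod 251 for i = 0, 1, …:
  i=0: 124   i=1: 66   i=2: 108   i=3: 17
  i=4: 5   i=5: 31   i=6: 142   i=7: 27
  i=8: 67
Match at i=8, j=6: x = 8·16 + 6 = 134.

134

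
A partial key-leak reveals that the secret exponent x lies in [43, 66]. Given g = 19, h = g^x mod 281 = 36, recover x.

Compute 19^43 mod 281 = 148, then multiply by 19 repeatedly:
  19^43=148  19^44=2  19^45=38  19^46=160  19^47=230
  19^48=155  19^49=135  19^50=36
Found 36 at exponent 50.

50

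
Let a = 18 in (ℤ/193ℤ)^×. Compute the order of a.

96

The order of 18 must divide p − 1 = 192 = 2^6 · 3.
Divisors: 1, 2, 3, 4, 6, 8, 12, 16, 24, 32, 48, 64, 96, 192.
Check each in increasing order: 18^1 ≡ 18;  18^2 ≡ 131;  18^3 ≡ 42;  18^4 ≡ 177;  18^6 ≡ 27;  18^8 ≡ 63;  18^12 ≡ 150;  18^16 ≡ 109;  18^24 ≡ 112;  18^32 ≡ 108;  18^48 ≡ 192;  18^64 ≡ 84;  18^96 ≡ 1.
Smallest exponent giving 1 is 96.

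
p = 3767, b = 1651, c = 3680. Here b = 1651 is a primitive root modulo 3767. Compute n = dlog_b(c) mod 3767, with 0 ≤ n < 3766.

176

Baby-step giant-step with m = ceil(sqrt(3766)) = 62.
Baby table (1651^j mod 3767 for j=0..61):
  0:1  1:1651  2:2260  3:1930  4:3315  5:3381  6:3104  7:1584
  8:886  9:1190  10:2083  11:3529  12:2597  13:801  14:234  15:2100
  16:1460  17:3347  18:3475  19:84  20:3072  21:1490  22:139  23:3469
  24:1479  25:813  26:1211  27:2851  28:2018  29:1690  30:2610  31:3429
  32:3245  33:821  34:3118  35:2096  36:2390  37:1841  38:3289  39:1892
  40:849  41:375  42:1337  43:3692  44:486  45:15  46:2163  47:3764
  48:2581  49:754  50:1744  51:1356  52:1158  53:1989  54:2782  55:1109
  56:197  57:1285  58:714  59:3510  60:1364  61:3065
Giant step factor: 1651^(-62) ≡ 3709 (mod 3767).
Scan 3680·3709^i mod 3767 for i = 0, 1, …:
  i=0: 3680   i=1: 1279   i=2: 1158
Match at i=2, j=52: n = 2·62 + 52 = 176.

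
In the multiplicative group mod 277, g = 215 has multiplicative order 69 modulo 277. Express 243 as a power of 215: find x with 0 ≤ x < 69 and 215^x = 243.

Baby-step giant-step with m = ceil(sqrt(69)) = 9.
Baby table (215^j mod 277 for j=0..8):
  0:1  1:215  2:243  3:169  4:48  5:71  6:30  7:79
  8:88
Giant step factor: 215^(-9) ≡ 155 (mod 277).
Scan 243·155^i mod 277 for i = 0, 1, …:
  i=0: 243
Match at i=0, j=2: x = 0·9 + 2 = 2.

2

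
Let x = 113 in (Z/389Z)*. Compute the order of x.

The order of 113 must divide p − 1 = 388 = 2^2 · 97.
Divisors: 1, 2, 4, 97, 194, 388.
Check each in increasing order: 113^1 ≡ 113;  113^2 ≡ 321;  113^4 ≡ 345;  113^97 ≡ 1.
Smallest exponent giving 1 is 97.

97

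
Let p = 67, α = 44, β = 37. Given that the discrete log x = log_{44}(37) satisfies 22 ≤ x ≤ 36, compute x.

22

Compute 44^22 mod 67 = 37, then multiply by 44 repeatedly:
  44^22=37
Found 37 at exponent 22.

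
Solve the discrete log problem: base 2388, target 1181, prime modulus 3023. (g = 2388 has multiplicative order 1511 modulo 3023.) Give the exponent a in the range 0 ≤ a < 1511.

Baby-step giant-step with m = ceil(sqrt(1511)) = 39.
Baby table (2388^j mod 3023 for j=0..38):
  0:1  1:2388  2:1166  3:225  4:2229  5:2372  6:2257  7:2730
  8:1652  9:2984  10:581  11:2894  12:294  13:736  14:1205  15:2667
  16:2358  17:2078  18:1521  19:1525  20:2008  21:626  22:1526  23:1373
  24:1792  25:1751  26:579  27:1141  28:985  29:286  30:2793  31:946
  32:867  33:2664  34:1240  35:1603  36:846  37:884  38:938
Giant step factor: 2388^(-39) ≡ 2168 (mod 3023).
Scan 1181·2168^i mod 3023 for i = 0, 1, …:
  i=0: 1181   i=1: 2950   i=2: 1955   i=3: 194
  i=4: 395   i=5: 851   i=6: 938
Match at i=6, j=38: a = 6·39 + 38 = 272.

272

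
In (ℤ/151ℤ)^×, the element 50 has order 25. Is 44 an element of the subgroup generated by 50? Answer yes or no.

44 ∈ ⟨50⟩ iff 44^25 ≡ 1 (mod 151), since |⟨50⟩| = 25.
44^25 mod 151 = 1.
Since 1 = 1, 44 lies in the subgroup.

yes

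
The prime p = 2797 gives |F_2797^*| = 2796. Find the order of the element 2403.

932

The order of 2403 must divide p − 1 = 2796 = 2^2 · 3 · 233.
Divisors: 1, 2, 3, 4, 6, 12, 233, 466, 699, 932, 1398, 2796.
Check each in increasing order: 2403^1 ≡ 2403;  2403^2 ≡ 1401;  2403^3 ≡ 1812;  2403^4 ≡ 2104;  2403^6 ≡ 2463;  2403^12 ≡ 2473;  2403^233 ≡ 2194;  2403^466 ≡ 2796;  2403^699 ≡ 603;  2403^932 ≡ 1.
Smallest exponent giving 1 is 932.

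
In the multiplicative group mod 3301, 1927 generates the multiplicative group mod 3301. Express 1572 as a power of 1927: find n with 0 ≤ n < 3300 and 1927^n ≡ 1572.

735

Baby-step giant-step with m = ceil(sqrt(3300)) = 58.
Baby table (1927^j mod 3301 for j=0..57):
  0:1  1:1927  2:3005  3:681  4:1790  5:3086  6:1621  7:921
  8:2130  9:1367  10:11  11:1391  12:45  13:889  14:3185  15:936
  16:1326  17:228  18:323  19:1833  20:121  21:2097  22:495  23:3177
  24:2025  25:393  26:1382  27:2508  28:252  29:357  30:1331  31:3261
  32:2144  33:1937  34:2469  35:1022  36:1998  37:1180  38:2772  39:626
  40:1437  41:2861  42:477  43:1501  44:751  45:1339  46:2172  47:3077
  48:783  49:284  50:2603  51:1762  52:1946  53:6  54:1659  55:1525
  56:785  57:837
Giant step factor: 1927^(-58) ≡ 847 (mod 3301).
Scan 1572·847^i mod 3301 for i = 0, 1, …:
  i=0: 1572   i=1: 1181   i=2: 104   i=3: 2262
  i=4: 1334   i=5: 956   i=6: 987   i=7: 836
  i=8: 1678   i=9: 1836   i=10: 321   i=11: 1205
  i=12: 626
Match at i=12, j=39: n = 12·58 + 39 = 735.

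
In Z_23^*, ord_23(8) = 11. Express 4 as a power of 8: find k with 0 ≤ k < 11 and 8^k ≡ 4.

Successive powers of 8 modulo 23:
  8^0=1  8^1=8  8^2=18  8^3=6  8^4=2  8^5=16
  8^6=13  8^7=12  8^8=4
So 8^8 ≡ 4 (mod 23), giving k = 8.

8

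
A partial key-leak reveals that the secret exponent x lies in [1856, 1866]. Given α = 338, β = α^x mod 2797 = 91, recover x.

1861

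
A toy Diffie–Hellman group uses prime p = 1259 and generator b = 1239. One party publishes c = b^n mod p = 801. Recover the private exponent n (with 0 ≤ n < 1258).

1211

Baby-step giant-step with m = ceil(sqrt(1258)) = 36.
Baby table (1239^j mod 1259 for j=0..35):
  0:1  1:1239  2:400  3:813  4:107  5:378  6:1253  7:120
  8:118  9:158  10:617  11:250  12:36  13:539  14:551  15:311
  16:75  17:1018  18:1043  19:543  20:471  21:652  22:809  23:187
  24:37  25:519  26:951  27:1124  28:182  29:137  30:1037  31:663
  32:589  33:810  34:167  35:437
Giant step factor: 1239^(-36) ≡ 69 (mod 1259).
Scan 801·69^i mod 1259 for i = 0, 1, …:
  i=0: 801   i=1: 1132   i=2: 50   i=3: 932
  i=4: 99   i=5: 536   i=6: 473   i=7: 1162
  i=8: 861   i=9: 236     …   i=32: 1061
  i=33: 187
Match at i=33, j=23: n = 33·36 + 23 = 1211.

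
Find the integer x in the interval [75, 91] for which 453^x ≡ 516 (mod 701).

91

Compute 453^75 mod 701 = 44, then multiply by 453 repeatedly:
  453^75=44  453^76=304  453^77=316  453^78=144  453^79=39
  453^80=142  453^81=535  453^82=510  453^83=401  453^84=94
  453^85=522  453^86=229  453^87=690  453^88=625  453^89=622
  453^90=665  453^91=516
Found 516 at exponent 91.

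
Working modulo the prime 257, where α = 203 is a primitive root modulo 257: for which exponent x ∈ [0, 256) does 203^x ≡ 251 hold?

11

Baby-step giant-step with m = ceil(sqrt(256)) = 16.
Baby table (203^j mod 257 for j=0..15):
  0:1  1:203  2:89  3:77  4:211  5:171  6:18  7:56
  8:60  9:101  10:200  11:251  12:67  13:237  14:52  15:19
Giant step factor: 203^(-16) ≡ 129 (mod 257).
Scan 251·129^i mod 257 for i = 0, 1, …:
  i=0: 251
Match at i=0, j=11: x = 0·16 + 11 = 11.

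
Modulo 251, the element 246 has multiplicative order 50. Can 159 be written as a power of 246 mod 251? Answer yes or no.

no

159 ∈ ⟨246⟩ iff 159^50 ≡ 1 (mod 251), since |⟨246⟩| = 50.
159^50 mod 251 = 149.
Since 149 ≠ 1, 159 does not lie in the subgroup.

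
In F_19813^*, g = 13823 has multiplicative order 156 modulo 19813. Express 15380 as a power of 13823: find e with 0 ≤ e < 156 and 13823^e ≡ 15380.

105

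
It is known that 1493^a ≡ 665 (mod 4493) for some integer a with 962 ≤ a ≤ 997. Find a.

992

Compute 1493^962 mod 4493 = 1176, then multiply by 1493 repeatedly:
  1493^962=1176  1493^963=3498  1493^964=1648  1493^965=2793  1493^966=445
  1493^967=3914  1493^968=2702  1493^969=3865  1493^970=1433  1493^971=801
  1493^972=755  1493^973=3965  1493^974=2464  1493^975=3478  1493^976=3239
  1493^977=1359  1493^978=2644  1493^979=2638  1493^980=2666  1493^981=4033
  1493^982=649  1493^983=2962  1493^984=1154  1493^985=2103  1493^986=3665
  1493^987=3864  1493^988=4433  1493^989=280  1493^990=191  1493^991=2104
  1493^992=665
Found 665 at exponent 992.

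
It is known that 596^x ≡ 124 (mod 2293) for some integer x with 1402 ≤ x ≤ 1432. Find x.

1421

Compute 596^1402 mod 2293 = 644, then multiply by 596 repeatedly:
  596^1402=644  596^1403=893  596^1404=252  596^1405=1147  596^1406=298
  596^1407=1047  596^1408=316  596^1409=310  596^1410=1320  596^1411=221
  596^1412=1015  596^1413=1881  596^1414=2092  596^1415=1733  596^1416=1018
  596^1417=1376  596^1418=1495  596^1419=1336  596^1420=585  596^1421=124
Found 124 at exponent 1421.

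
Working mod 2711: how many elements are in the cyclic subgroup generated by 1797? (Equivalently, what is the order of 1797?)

1355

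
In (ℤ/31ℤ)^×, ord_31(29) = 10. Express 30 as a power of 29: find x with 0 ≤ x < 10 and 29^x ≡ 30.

5

Successive powers of 29 modulo 31:
  29^0=1  29^1=29  29^2=4  29^3=23  29^4=16  29^5=30
So 29^5 ≡ 30 (mod 31), giving x = 5.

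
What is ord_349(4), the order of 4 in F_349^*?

174

The order of 4 must divide p − 1 = 348 = 2^2 · 3 · 29.
Divisors: 1, 2, 3, 4, 6, 12, 29, 58, 87, 116, 174, 348.
Check each in increasing order: 4^1 ≡ 4;  4^2 ≡ 16;  4^3 ≡ 64;  4^4 ≡ 256;  4^6 ≡ 257;  4^12 ≡ 88;  4^29 ≡ 227;  4^58 ≡ 226;  4^87 ≡ 348;  4^116 ≡ 122;  4^174 ≡ 1.
Smallest exponent giving 1 is 174.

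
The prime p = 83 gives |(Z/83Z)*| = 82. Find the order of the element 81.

The order of 81 must divide p − 1 = 82 = 2 · 41.
Divisors: 1, 2, 41, 82.
Check each in increasing order: 81^1 ≡ 81;  81^2 ≡ 4;  81^41 ≡ 1.
Smallest exponent giving 1 is 41.

41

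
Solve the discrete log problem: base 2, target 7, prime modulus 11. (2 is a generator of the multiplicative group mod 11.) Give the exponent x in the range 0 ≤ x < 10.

7

Successive powers of 2 modulo 11:
  2^0=1  2^1=2  2^2=4  2^3=8  2^4=5  2^5=10
  2^6=9  2^7=7
So 2^7 ≡ 7 (mod 11), giving x = 7.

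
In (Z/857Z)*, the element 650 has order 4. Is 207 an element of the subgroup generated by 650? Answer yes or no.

yes

207 ∈ ⟨650⟩ iff 207^4 ≡ 1 (mod 857), since |⟨650⟩| = 4.
207^4 mod 857 = 1.
Since 1 = 1, 207 lies in the subgroup.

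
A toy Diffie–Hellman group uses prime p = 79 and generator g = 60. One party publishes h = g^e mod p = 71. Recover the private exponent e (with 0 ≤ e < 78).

Baby-step giant-step with m = ceil(sqrt(78)) = 9.
Baby table (60^j mod 79 for j=0..8):
  0:1  1:60  2:45  3:14  4:50  5:77  6:38  7:68
  8:51
Giant step factor: 60^(-9) ≡ 15 (mod 79).
Scan 71·15^i mod 79 for i = 0, 1, …:
  i=0: 71   i=1: 38
Match at i=1, j=6: e = 1·9 + 6 = 15.

15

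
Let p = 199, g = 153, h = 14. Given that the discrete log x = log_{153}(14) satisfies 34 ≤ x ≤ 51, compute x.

Compute 153^34 mod 199 = 100, then multiply by 153 repeatedly:
  153^34=100  153^35=176  153^36=63  153^37=87  153^38=177
  153^39=17  153^40=14
Found 14 at exponent 40.

40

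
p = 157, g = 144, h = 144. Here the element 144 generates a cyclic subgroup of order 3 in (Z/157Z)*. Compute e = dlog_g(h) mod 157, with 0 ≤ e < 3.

Successive powers of 144 modulo 157:
  144^0=1  144^1=144
So 144^1 ≡ 144 (mod 157), giving e = 1.

1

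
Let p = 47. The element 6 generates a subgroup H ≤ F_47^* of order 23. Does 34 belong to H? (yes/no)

yes

⟨6⟩ has order 23; its elements mod 47 are {1, 2, 3, 4, 6, 7, 8, 9, 12, 14, 16, 17, 18, 21, 24, 25, 27, 28, 32, 34, 36, 37, 42}.
34 is in this set.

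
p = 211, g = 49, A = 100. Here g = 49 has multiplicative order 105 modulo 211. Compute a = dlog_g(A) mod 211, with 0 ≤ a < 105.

7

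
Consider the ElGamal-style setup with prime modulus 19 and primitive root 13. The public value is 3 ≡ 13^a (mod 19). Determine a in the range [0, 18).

17

Successive powers of 13 modulo 19:
  13^0=1  13^1=13  13^2=17  13^3=12  13^4=4  13^5=14
  13^6=11  13^7=10  13^8=16  13^9=18  13^10=6  13^11=2
  13^12=7  13^13=15  13^14=5  13^15=8  13^16=9  13^17=3
So 13^17 ≡ 3 (mod 19), giving a = 17.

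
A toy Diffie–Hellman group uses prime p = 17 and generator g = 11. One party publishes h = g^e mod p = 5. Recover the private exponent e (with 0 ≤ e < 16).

3

Successive powers of 11 modulo 17:
  11^0=1  11^1=11  11^2=2  11^3=5
So 11^3 ≡ 5 (mod 17), giving e = 3.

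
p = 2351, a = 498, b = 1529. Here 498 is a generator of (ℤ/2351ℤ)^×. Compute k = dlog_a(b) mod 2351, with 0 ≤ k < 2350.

983

Baby-step giant-step with m = ceil(sqrt(2350)) = 49.
Baby table (498^j mod 2351 for j=0..48):
  0:1  1:498  2:1149  3:909  4:1290  5:597  6:1080  7:1812
  8:1943  9:1353  10:1408  11:586  12:304  13:928  14:1348  15:1269
  16:1894  17:461  18:1531  19:714  20:571  21:2238  22:150  23:1819
  24:727  25:2343  26:718  27:212  28:2132  29:1435  30:2277  31:764
  32:1961  33:913  34:931  35:491  36:14  37:2270  38:1980  39:971
  40:1603  41:1305  42:1014  43:1858  44:1341  45:134  46:904  47:1151
  48:1905
Giant step factor: 498^(-49) ≡ 669 (mod 2351).
Scan 1529·669^i mod 2351 for i = 0, 1, …:
  i=0: 1529   i=1: 216   i=2: 1093   i=3: 56
  i=4: 2199   i=5: 1756   i=6: 1615   i=7: 1326
  i=8: 767   i=9: 605     …   i=19: 655
  i=20: 909
Match at i=20, j=3: k = 20·49 + 3 = 983.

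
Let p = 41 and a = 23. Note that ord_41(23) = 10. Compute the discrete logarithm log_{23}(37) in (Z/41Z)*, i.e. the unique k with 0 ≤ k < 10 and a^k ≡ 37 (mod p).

Successive powers of 23 modulo 41:
  23^0=1  23^1=23  23^2=37
So 23^2 ≡ 37 (mod 41), giving k = 2.

2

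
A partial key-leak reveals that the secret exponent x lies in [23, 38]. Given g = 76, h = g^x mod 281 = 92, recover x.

25

Compute 76^23 mod 281 = 15, then multiply by 76 repeatedly:
  76^23=15  76^24=16  76^25=92
Found 92 at exponent 25.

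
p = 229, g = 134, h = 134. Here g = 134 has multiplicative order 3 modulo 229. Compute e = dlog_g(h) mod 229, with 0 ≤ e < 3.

Successive powers of 134 modulo 229:
  134^0=1  134^1=134
So 134^1 ≡ 134 (mod 229), giving e = 1.

1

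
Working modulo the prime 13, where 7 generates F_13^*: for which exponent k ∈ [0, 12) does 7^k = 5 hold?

3

Successive powers of 7 modulo 13:
  7^0=1  7^1=7  7^2=10  7^3=5
So 7^3 ≡ 5 (mod 13), giving k = 3.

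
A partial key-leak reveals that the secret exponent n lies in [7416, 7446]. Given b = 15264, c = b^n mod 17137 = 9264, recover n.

7435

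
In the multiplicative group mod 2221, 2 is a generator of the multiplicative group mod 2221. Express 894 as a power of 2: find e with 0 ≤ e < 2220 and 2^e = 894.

Baby-step giant-step with m = ceil(sqrt(2220)) = 48.
Baby table (2^j mod 2221 for j=0..47):
  0:1  1:2  2:4  3:8  4:16  5:32  6:64  7:128
  8:256  9:512  10:1024  11:2048  12:1875  13:1529  14:837  15:1674
  16:1127  17:33  18:66  19:132  20:264  21:528  22:1056  23:2112
  24:2003  25:1785  26:1349  27:477  28:954  29:1908  30:1595  31:969
  32:1938  33:1655  34:1089  35:2178  36:2135  37:2049  38:1877  39:1533
  40:845  41:1690  42:1159  43:97  44:194  45:388  46:776  47:1552
Giant step factor: 2^(-48) ≡ 1645 (mod 2221).
Scan 894·1645^i mod 2221 for i = 0, 1, …:
  i=0: 894   i=1: 328   i=2: 2078   i=3: 191
  i=4: 1034   i=5: 1865   i=6: 724   i=7: 524
  i=8: 232   i=9: 1849   i=10: 1056
Match at i=10, j=22: e = 10·48 + 22 = 502.

502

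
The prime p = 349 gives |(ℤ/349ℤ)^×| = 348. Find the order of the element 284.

116

The order of 284 must divide p − 1 = 348 = 2^2 · 3 · 29.
Divisors: 1, 2, 3, 4, 6, 12, 29, 58, 87, 116, 174, 348.
Check each in increasing order: 284^1 ≡ 284;  284^2 ≡ 37;  284^3 ≡ 38;  284^4 ≡ 322;  284^6 ≡ 48;  284^12 ≡ 210;  284^29 ≡ 213;  284^58 ≡ 348;  284^87 ≡ 136;  284^116 ≡ 1.
Smallest exponent giving 1 is 116.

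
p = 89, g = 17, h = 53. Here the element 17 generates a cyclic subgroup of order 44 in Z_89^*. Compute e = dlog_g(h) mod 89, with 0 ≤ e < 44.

13

Baby-step giant-step with m = ceil(sqrt(44)) = 7.
Baby table (17^j mod 89 for j=0..6):
  0:1  1:17  2:22  3:18  4:39  5:40  6:57
Giant step factor: 17^(-7) ≡ 80 (mod 89).
Scan 53·80^i mod 89 for i = 0, 1, …:
  i=0: 53   i=1: 57
Match at i=1, j=6: e = 1·7 + 6 = 13.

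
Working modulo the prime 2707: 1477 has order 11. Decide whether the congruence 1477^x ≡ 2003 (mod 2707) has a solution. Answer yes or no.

yes

⟨1477⟩ has order 11; its elements mod 2707 are {1, 235, 517, 596, 599, 1085, 1477, 2003, 2241, 2387, 2394}.
2003 is in this set.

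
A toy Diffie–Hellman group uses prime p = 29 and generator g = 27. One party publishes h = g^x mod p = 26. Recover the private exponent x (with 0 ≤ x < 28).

5

Successive powers of 27 modulo 29:
  27^0=1  27^1=27  27^2=4  27^3=21  27^4=16  27^5=26
So 27^5 ≡ 26 (mod 29), giving x = 5.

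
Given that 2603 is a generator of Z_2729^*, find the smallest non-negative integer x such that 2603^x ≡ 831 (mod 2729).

1433

Baby-step giant-step with m = ceil(sqrt(2728)) = 53.
Baby table (2603^j mod 2729 for j=0..52):
  0:1  1:2603  2:2231  3:2710  4:2394  5:1275  6:361  7:907
  8:336  9:1328  10:1870  11:1803  12:2058  13:2676  14:1220  15:1833
  16:1007  17:1381  18:650  19:2699  20:1051  21:1295  22:570  23:1863
  24:2685  25:86  26:80  27:836  28:1095  29:1209  30:490  31:1027
  32:1590  33:1606  34:2319  35:2538  36:2234  37:2332  38:900  39:1218
  40:2085  41:2003  42:1419  43:1320  44:149  45:329  46:2210  47:2627
  48:1936  49:1674  50:1938  51:1422  52:942
Giant step factor: 2603^(-53) ≡ 140 (mod 2729).
Scan 831·140^i mod 2729 for i = 0, 1, …:
  i=0: 831   i=1: 1722   i=2: 928   i=3: 1657
  i=4: 15   i=5: 2100   i=6: 1997   i=7: 1222
  i=8: 1882   i=9: 1496     …   i=26: 1205
  i=27: 2231
Match at i=27, j=2: x = 27·53 + 2 = 1433.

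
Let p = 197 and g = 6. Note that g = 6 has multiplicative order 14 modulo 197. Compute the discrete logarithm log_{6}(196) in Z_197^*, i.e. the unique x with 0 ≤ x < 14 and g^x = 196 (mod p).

Successive powers of 6 modulo 197:
  6^0=1  6^1=6  6^2=36  6^3=19  6^4=114  6^5=93
  6^6=164  6^7=196
So 6^7 ≡ 196 (mod 197), giving x = 7.

7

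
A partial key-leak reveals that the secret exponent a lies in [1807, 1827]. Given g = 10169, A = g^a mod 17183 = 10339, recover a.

1826

Compute 10169^1807 mod 17183 = 7475, then multiply by 10169 repeatedly:
  10169^1807=7475  10169^1808=12866  10169^1809=2992  10169^1810=11738  10169^1811=10604
  10169^1812=8751  10169^1813=15345  10169^1814=4482  10169^1815=8142  10169^1816=8304
  10169^1817=6114  10169^1818=5172  10169^1819=14088  10169^1820=6201  10169^1821=13542
  10169^1822=4036  10169^1823=9080  10169^1824=10261  10169^1825=8933  10169^1826=10339
Found 10339 at exponent 1826.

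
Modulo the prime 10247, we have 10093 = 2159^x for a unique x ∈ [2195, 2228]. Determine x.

Compute 2159^2195 mod 10247 = 8219, then multiply by 2159 repeatedly:
  2159^2195=8219  2159^2196=7264  2159^2197=5066  2159^2198=3945  2159^2199=1998
  2159^2200=9942  2159^2201=7560  2159^2202=8816  2159^2203=5065  2159^2204=1786
  2159^2205=3102  2159^2206=5927  2159^2207=8137  2159^2208=4425  2159^2209=3371
  2159^2210=2619  2159^2211=8324  2159^2212=8525  2159^2213=1863  2159^2214=5393
  2159^2215=2895  2159^2216=9882  2159^2217=984  2159^2218=3327  2159^2219=10093
Found 10093 at exponent 2219.

2219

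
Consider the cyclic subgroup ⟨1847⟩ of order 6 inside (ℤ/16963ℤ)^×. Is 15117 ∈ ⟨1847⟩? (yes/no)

⟨1847⟩ has order 6; its elements mod 16963 are {1, 1846, 1847, 15116, 15117, 16962}.
15117 is in this set.

yes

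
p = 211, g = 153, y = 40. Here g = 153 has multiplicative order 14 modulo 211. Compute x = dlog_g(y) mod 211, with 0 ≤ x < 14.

13

Successive powers of 153 modulo 211:
  153^0=1  153^1=153  153^2=199  153^3=63  153^4=144  153^5=88
  153^6=171  153^7=210  153^8=58  153^9=12  153^10=148  153^11=67
  153^12=123  153^13=40
So 153^13 ≡ 40 (mod 211), giving x = 13.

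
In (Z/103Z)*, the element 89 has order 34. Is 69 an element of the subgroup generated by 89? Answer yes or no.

yes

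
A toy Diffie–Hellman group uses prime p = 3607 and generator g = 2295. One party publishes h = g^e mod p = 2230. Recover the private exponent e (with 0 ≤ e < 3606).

Baby-step giant-step with m = ceil(sqrt(3606)) = 61.
Baby table (2295^j mod 3607 for j=0..60):
  0:1  1:2295  2:805  3:691  4:2372  5:777  6:1357  7:1474
  8:3071  9:3474  10:1360  11:1145  12:1879  13:1940  14:1262  15:3476
  16:2343  17:2755  18:3261  19:3077  20:2816  21:2583  22:1684  23:1683
  24:2995  25:2190  26:1499  27:2734  28:1957  29:600  30:2733  31:3269
  32:3402  33:2042  34:897  35:2625  36:685  37:3030  38:3161  39:818
  40:1670  41:2016  42:2546  43:3337  44:754  45:2677  46:994  47:1606
  48:3023  49:1524  50:2397  51:440  52:3447  53:714  54:1052  55:1257
  56:2822  57:1925  58:2907  59:2222  60:2799
Giant step factor: 2295^(-61) ≡ 1664 (mod 3607).
Scan 2230·1664^i mod 3607 for i = 0, 1, …:
  i=0: 2230   i=1: 2724   i=2: 2344   i=3: 1249
  i=4: 704   i=5: 2788   i=6: 630   i=7: 2290
  i=8: 1568   i=9: 1291     …   i=44: 3265
  i=45: 818
Match at i=45, j=39: e = 45·61 + 39 = 2784.

2784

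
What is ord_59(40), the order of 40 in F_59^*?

58

The order of 40 must divide p − 1 = 58 = 2 · 29.
Divisors: 1, 2, 29, 58.
Check each in increasing order: 40^1 ≡ 40;  40^2 ≡ 7;  40^29 ≡ 58;  40^58 ≡ 1.
Smallest exponent giving 1 is 58.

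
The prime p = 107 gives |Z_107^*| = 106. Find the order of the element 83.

53

The order of 83 must divide p − 1 = 106 = 2 · 53.
Divisors: 1, 2, 53, 106.
Check each in increasing order: 83^1 ≡ 83;  83^2 ≡ 41;  83^53 ≡ 1.
Smallest exponent giving 1 is 53.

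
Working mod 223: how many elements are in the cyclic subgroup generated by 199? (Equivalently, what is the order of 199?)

111

The order of 199 must divide p − 1 = 222 = 2 · 3 · 37.
Divisors: 1, 2, 3, 6, 37, 74, 111, 222.
Check each in increasing order: 199^1 ≡ 199;  199^2 ≡ 130;  199^3 ≡ 2;  199^6 ≡ 4;  199^37 ≡ 39;  199^74 ≡ 183;  199^111 ≡ 1.
Smallest exponent giving 1 is 111.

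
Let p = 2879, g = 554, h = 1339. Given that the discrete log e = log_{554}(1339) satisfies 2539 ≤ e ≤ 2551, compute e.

Compute 554^2539 mod 2879 = 2399, then multiply by 554 repeatedly:
  554^2539=2399  554^2540=1827  554^2541=1629  554^2542=1339
Found 1339 at exponent 2542.

2542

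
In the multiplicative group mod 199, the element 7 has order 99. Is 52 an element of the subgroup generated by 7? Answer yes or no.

yes

52 ∈ ⟨7⟩ iff 52^99 ≡ 1 (mod 199), since |⟨7⟩| = 99.
52^99 mod 199 = 1.
Since 1 = 1, 52 lies in the subgroup.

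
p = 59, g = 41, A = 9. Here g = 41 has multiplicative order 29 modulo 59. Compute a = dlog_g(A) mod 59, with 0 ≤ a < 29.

Successive powers of 41 modulo 59:
  41^0=1  41^1=41  41^2=29  41^3=9
So 41^3 ≡ 9 (mod 59), giving a = 3.

3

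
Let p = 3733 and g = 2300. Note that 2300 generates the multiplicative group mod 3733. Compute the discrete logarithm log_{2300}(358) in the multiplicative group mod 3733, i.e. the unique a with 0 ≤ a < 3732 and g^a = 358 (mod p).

Baby-step giant-step with m = ceil(sqrt(3732)) = 62.
Baby table (2300^j mod 3733 for j=0..61):
  0:1  1:2300  2:339  3:3236  4:2931  5:3235  6:631  7:2896
  8:1128  9:3698  10:1626  11:3067  12:2463  13:1939  14:2498  15:313
  16:3164  17:1583  18:1225  19:2818  20:912  21:3387  22:3062  23:2162
  24:244  25:1250  26:590  27:1921  28:2161  29:1677  30:911  31:1087
  32:2723  33:2659  34:1046  35:1748  36:3692  37:2758  38:1033  39:1712
  40:3018  41:1753  42:260  43:720  44:2281  45:1435  46:528  47:1175
  48:3541  49:2627  50:2106  51:2099  52:931  53:2291  54:2037  55:185
  56:3671  57:2987  58:1380  59:950  60:1195  61:1012
Giant step factor: 2300^(-62) ≡ 927 (mod 3733).
Scan 358·927^i mod 3733 for i = 0, 1, …:
  i=0: 358   i=1: 3362   i=2: 3252   i=3: 2073
  i=4: 2909   i=5: 1417   i=6: 3276   i=7: 1923
  i=8: 1980   i=9: 2557     …   i=37: 3545
  i=38: 1175
Match at i=38, j=47: a = 38·62 + 47 = 2403.

2403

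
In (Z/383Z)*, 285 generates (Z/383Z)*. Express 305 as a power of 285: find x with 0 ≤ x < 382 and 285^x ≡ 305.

Baby-step giant-step with m = ceil(sqrt(382)) = 20.
Baby table (285^j mod 383 for j=0..19):
  0:1  1:285  2:29  3:222  4:75  5:310  6:260  7:181
  8:263  9:270  10:350  11:170  12:192  13:334  14:206  15:111
  16:229  17:155  18:130  19:282
Giant step factor: 285^(-20) ≡ 300 (mod 383).
Scan 305·300^i mod 383 for i = 0, 1, …:
  i=0: 305   i=1: 346   i=2: 7   i=3: 185
  i=4: 348   i=5: 224   i=6: 175   i=7: 29
Match at i=7, j=2: x = 7·20 + 2 = 142.

142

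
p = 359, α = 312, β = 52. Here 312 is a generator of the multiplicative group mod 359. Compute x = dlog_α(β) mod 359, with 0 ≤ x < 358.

Baby-step giant-step with m = ceil(sqrt(358)) = 19.
Baby table (312^j mod 359 for j=0..18):
  0:1  1:312  2:55  3:287  4:153  5:348  6:158  7:113
  8:74  9:112  10:121  11:57  12:193  13:263  14:204  15:105
  16:91  17:31  18:338
Giant step factor: 312^(-19) ≡ 355 (mod 359).
Scan 52·355^i mod 359 for i = 0, 1, …:
  i=0: 52   i=1: 151   i=2: 114   i=3: 262
  i=4: 29   i=5: 243   i=6: 105
Match at i=6, j=15: x = 6·19 + 15 = 129.

129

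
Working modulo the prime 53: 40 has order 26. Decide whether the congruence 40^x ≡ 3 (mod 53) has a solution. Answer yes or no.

no

3 ∈ ⟨40⟩ iff 3^26 ≡ 1 (mod 53), since |⟨40⟩| = 26.
3^26 mod 53 = 52.
Since 52 ≠ 1, 3 does not lie in the subgroup.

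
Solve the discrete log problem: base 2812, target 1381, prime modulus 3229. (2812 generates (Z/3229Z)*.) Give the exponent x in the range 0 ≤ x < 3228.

1336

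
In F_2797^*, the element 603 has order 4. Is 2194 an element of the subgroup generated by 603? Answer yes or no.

yes

2194 ∈ ⟨603⟩ iff 2194^4 ≡ 1 (mod 2797), since |⟨603⟩| = 4.
2194^4 mod 2797 = 1.
Since 1 = 1, 2194 lies in the subgroup.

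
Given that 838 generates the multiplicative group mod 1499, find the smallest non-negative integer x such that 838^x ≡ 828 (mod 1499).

Baby-step giant-step with m = ceil(sqrt(1498)) = 39.
Baby table (838^j mod 1499 for j=0..38):
  0:1  1:838  2:712  3:54  4:282  5:973  6:1417  7:238
  8:77  9:69  10:860  11:1160  12:728  13:1470  14:1181  15:338
  16:1432  17:816  18:264  19:879  20:593  21:765  22:997  23:543
  24:837  25:1373  26:841  27:228  28:691  29:444  30:320  31:1338
  32:1491  33:791  34:300  35:1067  36:742  37:1210  38:656
Giant step factor: 838^(-39) ≡ 607 (mod 1499).
Scan 828·607^i mod 1499 for i = 0, 1, …:
  i=0: 828   i=1: 431   i=2: 791
Match at i=2, j=33: x = 2·39 + 33 = 111.

111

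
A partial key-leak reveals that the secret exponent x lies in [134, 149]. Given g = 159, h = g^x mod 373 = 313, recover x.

137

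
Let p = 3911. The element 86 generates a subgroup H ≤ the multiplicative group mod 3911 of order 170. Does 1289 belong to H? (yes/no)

1289 ∈ ⟨86⟩ iff 1289^170 ≡ 1 (mod 3911), since |⟨86⟩| = 170.
1289^170 mod 3911 = 1.
Since 1 = 1, 1289 lies in the subgroup.

yes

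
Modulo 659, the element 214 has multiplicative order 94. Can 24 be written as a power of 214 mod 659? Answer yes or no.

yes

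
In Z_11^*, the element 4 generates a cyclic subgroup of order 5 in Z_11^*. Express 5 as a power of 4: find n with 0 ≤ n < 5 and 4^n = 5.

2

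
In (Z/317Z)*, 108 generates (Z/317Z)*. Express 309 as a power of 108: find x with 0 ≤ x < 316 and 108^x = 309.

77

Baby-step giant-step with m = ceil(sqrt(316)) = 18.
Baby table (108^j mod 317 for j=0..17):
  0:1  1:108  2:252  3:271  4:104  5:137  6:214  7:288
  8:38  9:300  10:66  11:154  12:148  13:134  14:207  15:166
  16:176  17:305
Giant step factor: 108^(-18) ≡ 283 (mod 317).
Scan 309·283^i mod 317 for i = 0, 1, …:
  i=0: 309   i=1: 272   i=2: 262   i=3: 285
  i=4: 137
Match at i=4, j=5: x = 4·18 + 5 = 77.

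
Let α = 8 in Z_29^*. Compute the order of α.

28

The order of 8 must divide p − 1 = 28 = 2^2 · 7.
Divisors: 1, 2, 4, 7, 14, 28.
Check each in increasing order: 8^1 ≡ 8;  8^2 ≡ 6;  8^4 ≡ 7;  8^7 ≡ 17;  8^14 ≡ 28;  8^28 ≡ 1.
Smallest exponent giving 1 is 28.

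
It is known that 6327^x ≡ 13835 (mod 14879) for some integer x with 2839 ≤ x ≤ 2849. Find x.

2846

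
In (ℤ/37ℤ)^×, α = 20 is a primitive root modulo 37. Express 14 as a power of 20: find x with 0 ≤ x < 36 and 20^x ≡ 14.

33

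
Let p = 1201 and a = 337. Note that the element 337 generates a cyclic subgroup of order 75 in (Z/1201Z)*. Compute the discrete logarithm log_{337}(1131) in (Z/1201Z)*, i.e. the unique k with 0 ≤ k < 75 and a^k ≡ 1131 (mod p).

51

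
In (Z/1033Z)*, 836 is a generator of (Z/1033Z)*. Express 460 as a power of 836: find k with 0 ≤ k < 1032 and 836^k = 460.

Baby-step giant-step with m = ceil(sqrt(1032)) = 33.
Baby table (836^j mod 1033 for j=0..32):
  0:1  1:836  2:588  3:893  4:722  5:320  6:1006  7:154
  8:652  9:681  10:133  11:657  12:729  13:1007  14:990  15:207
  16:541  17:855  18:977  19:702  20:128  21:609  22:888  23:674
  24:479  25:673  26:676  27:85  28:816  29:396  30:496  31:423
  32:342
Giant step factor: 836^(-33) ≡ 415 (mod 1033).
Scan 460·415^i mod 1033 for i = 0, 1, …:
  i=0: 460   i=1: 828   i=2: 664   i=3: 782
  i=4: 168   i=5: 509   i=6: 503   i=7: 79
  i=8: 762   i=9: 132     …   i=14: 694
  i=15: 836
Match at i=15, j=1: k = 15·33 + 1 = 496.

496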